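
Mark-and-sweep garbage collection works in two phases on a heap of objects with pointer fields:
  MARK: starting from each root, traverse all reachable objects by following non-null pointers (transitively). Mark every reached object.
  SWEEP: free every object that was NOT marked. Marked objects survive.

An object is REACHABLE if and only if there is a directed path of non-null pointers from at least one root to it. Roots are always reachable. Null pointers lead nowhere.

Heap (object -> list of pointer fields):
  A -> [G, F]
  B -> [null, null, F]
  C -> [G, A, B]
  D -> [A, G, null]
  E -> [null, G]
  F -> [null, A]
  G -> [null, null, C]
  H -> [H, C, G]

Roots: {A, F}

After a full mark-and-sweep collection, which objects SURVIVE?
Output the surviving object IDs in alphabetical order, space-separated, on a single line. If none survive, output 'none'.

Answer: A B C F G

Derivation:
Roots: A F
Mark A: refs=G F, marked=A
Mark F: refs=null A, marked=A F
Mark G: refs=null null C, marked=A F G
Mark C: refs=G A B, marked=A C F G
Mark B: refs=null null F, marked=A B C F G
Unmarked (collected): D E H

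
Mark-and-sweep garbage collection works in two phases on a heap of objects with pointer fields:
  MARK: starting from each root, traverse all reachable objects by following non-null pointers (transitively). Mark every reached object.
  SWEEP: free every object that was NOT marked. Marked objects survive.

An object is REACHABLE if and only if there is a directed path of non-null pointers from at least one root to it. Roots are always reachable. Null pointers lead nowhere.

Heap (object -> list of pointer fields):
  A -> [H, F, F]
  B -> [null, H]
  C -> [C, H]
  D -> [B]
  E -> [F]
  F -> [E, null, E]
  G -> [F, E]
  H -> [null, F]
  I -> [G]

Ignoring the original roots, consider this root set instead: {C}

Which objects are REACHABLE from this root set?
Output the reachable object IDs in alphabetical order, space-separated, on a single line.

Answer: C E F H

Derivation:
Roots: C
Mark C: refs=C H, marked=C
Mark H: refs=null F, marked=C H
Mark F: refs=E null E, marked=C F H
Mark E: refs=F, marked=C E F H
Unmarked (collected): A B D G I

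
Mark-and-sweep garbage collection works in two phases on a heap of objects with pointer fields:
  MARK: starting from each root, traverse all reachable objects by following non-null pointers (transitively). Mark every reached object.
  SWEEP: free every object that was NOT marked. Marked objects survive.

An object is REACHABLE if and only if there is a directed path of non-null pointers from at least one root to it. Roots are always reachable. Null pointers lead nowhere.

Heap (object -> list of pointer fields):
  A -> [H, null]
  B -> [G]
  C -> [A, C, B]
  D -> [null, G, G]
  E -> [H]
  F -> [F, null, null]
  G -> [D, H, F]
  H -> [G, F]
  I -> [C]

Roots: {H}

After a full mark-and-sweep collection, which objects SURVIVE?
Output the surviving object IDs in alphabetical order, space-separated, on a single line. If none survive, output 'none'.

Answer: D F G H

Derivation:
Roots: H
Mark H: refs=G F, marked=H
Mark G: refs=D H F, marked=G H
Mark F: refs=F null null, marked=F G H
Mark D: refs=null G G, marked=D F G H
Unmarked (collected): A B C E I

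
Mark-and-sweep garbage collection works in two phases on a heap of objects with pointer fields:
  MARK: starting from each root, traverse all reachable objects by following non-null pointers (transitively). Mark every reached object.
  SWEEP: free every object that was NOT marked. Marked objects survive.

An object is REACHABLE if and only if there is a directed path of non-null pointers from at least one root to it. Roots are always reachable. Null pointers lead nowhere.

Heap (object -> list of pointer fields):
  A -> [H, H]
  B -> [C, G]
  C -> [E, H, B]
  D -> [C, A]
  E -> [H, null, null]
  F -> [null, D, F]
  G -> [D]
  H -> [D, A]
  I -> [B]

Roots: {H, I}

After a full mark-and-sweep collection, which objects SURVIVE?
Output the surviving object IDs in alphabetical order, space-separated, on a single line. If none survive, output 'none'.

Roots: H I
Mark H: refs=D A, marked=H
Mark I: refs=B, marked=H I
Mark D: refs=C A, marked=D H I
Mark A: refs=H H, marked=A D H I
Mark B: refs=C G, marked=A B D H I
Mark C: refs=E H B, marked=A B C D H I
Mark G: refs=D, marked=A B C D G H I
Mark E: refs=H null null, marked=A B C D E G H I
Unmarked (collected): F

Answer: A B C D E G H I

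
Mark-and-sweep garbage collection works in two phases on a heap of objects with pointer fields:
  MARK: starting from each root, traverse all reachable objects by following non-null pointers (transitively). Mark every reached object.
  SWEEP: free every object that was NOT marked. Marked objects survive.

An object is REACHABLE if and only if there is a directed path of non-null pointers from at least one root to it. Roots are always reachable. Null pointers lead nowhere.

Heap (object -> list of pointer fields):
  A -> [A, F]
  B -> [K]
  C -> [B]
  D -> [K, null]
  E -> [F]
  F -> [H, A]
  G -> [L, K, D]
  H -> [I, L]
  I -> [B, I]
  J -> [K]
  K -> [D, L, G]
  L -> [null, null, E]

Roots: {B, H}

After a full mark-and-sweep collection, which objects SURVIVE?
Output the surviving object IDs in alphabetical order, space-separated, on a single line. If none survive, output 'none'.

Answer: A B D E F G H I K L

Derivation:
Roots: B H
Mark B: refs=K, marked=B
Mark H: refs=I L, marked=B H
Mark K: refs=D L G, marked=B H K
Mark I: refs=B I, marked=B H I K
Mark L: refs=null null E, marked=B H I K L
Mark D: refs=K null, marked=B D H I K L
Mark G: refs=L K D, marked=B D G H I K L
Mark E: refs=F, marked=B D E G H I K L
Mark F: refs=H A, marked=B D E F G H I K L
Mark A: refs=A F, marked=A B D E F G H I K L
Unmarked (collected): C J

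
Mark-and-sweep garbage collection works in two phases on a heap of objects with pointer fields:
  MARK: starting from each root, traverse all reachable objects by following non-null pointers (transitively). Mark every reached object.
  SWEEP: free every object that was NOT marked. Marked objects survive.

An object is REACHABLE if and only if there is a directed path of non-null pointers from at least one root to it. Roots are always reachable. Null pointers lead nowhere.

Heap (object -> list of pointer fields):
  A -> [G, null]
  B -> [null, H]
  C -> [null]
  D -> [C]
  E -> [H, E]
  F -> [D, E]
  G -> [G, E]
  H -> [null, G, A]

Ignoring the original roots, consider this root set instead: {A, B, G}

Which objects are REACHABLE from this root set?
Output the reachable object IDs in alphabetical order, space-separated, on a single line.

Roots: A B G
Mark A: refs=G null, marked=A
Mark B: refs=null H, marked=A B
Mark G: refs=G E, marked=A B G
Mark H: refs=null G A, marked=A B G H
Mark E: refs=H E, marked=A B E G H
Unmarked (collected): C D F

Answer: A B E G H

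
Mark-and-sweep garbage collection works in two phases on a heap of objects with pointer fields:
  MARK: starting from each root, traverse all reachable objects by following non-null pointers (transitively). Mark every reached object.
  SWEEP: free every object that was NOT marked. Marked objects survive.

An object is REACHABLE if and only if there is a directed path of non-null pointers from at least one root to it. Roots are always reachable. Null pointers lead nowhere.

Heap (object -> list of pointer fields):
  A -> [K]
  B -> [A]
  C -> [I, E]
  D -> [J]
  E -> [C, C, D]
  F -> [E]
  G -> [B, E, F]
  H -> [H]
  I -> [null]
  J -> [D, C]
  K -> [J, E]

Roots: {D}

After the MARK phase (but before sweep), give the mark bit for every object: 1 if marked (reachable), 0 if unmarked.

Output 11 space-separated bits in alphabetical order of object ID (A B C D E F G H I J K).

Roots: D
Mark D: refs=J, marked=D
Mark J: refs=D C, marked=D J
Mark C: refs=I E, marked=C D J
Mark I: refs=null, marked=C D I J
Mark E: refs=C C D, marked=C D E I J
Unmarked (collected): A B F G H K

Answer: 0 0 1 1 1 0 0 0 1 1 0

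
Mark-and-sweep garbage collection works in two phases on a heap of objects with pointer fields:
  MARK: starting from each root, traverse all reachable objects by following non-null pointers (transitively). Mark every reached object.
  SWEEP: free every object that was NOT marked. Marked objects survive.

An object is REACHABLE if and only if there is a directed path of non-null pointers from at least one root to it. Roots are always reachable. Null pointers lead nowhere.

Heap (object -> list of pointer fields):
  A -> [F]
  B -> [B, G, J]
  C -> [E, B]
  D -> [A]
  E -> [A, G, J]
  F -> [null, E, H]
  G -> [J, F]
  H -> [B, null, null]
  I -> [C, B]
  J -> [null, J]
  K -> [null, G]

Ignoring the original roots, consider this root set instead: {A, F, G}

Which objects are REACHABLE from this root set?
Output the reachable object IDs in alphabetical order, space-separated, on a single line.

Answer: A B E F G H J

Derivation:
Roots: A F G
Mark A: refs=F, marked=A
Mark F: refs=null E H, marked=A F
Mark G: refs=J F, marked=A F G
Mark E: refs=A G J, marked=A E F G
Mark H: refs=B null null, marked=A E F G H
Mark J: refs=null J, marked=A E F G H J
Mark B: refs=B G J, marked=A B E F G H J
Unmarked (collected): C D I K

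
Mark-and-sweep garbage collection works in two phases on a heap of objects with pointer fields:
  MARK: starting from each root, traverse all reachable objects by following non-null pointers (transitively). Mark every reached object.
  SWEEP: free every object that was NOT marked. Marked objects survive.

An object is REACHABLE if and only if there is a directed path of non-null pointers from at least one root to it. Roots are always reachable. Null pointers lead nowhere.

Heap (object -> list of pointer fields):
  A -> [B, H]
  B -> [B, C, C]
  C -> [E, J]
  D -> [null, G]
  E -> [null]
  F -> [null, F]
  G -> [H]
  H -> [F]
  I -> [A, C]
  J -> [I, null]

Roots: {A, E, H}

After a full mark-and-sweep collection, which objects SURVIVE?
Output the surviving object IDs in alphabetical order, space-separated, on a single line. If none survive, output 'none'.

Roots: A E H
Mark A: refs=B H, marked=A
Mark E: refs=null, marked=A E
Mark H: refs=F, marked=A E H
Mark B: refs=B C C, marked=A B E H
Mark F: refs=null F, marked=A B E F H
Mark C: refs=E J, marked=A B C E F H
Mark J: refs=I null, marked=A B C E F H J
Mark I: refs=A C, marked=A B C E F H I J
Unmarked (collected): D G

Answer: A B C E F H I J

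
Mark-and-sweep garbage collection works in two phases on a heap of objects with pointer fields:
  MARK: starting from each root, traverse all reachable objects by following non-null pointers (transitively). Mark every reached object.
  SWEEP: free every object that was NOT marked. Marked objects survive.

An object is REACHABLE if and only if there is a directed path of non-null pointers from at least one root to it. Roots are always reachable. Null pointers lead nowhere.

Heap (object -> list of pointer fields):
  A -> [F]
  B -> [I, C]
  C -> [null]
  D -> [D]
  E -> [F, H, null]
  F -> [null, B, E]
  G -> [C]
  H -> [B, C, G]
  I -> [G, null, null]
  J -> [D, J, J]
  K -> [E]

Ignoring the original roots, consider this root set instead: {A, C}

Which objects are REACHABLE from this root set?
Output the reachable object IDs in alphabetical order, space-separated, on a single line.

Roots: A C
Mark A: refs=F, marked=A
Mark C: refs=null, marked=A C
Mark F: refs=null B E, marked=A C F
Mark B: refs=I C, marked=A B C F
Mark E: refs=F H null, marked=A B C E F
Mark I: refs=G null null, marked=A B C E F I
Mark H: refs=B C G, marked=A B C E F H I
Mark G: refs=C, marked=A B C E F G H I
Unmarked (collected): D J K

Answer: A B C E F G H I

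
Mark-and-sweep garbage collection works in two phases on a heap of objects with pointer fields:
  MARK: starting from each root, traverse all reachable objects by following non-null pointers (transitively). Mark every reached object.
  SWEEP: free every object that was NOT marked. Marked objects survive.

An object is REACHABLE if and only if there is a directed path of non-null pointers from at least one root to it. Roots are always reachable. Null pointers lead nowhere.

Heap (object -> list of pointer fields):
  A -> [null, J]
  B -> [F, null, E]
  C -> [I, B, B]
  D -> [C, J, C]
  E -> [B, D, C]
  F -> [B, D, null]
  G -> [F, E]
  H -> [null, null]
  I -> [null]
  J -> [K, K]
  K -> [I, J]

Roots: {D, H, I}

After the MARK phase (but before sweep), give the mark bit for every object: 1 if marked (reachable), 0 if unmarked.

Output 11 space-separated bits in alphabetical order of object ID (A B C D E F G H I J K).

Roots: D H I
Mark D: refs=C J C, marked=D
Mark H: refs=null null, marked=D H
Mark I: refs=null, marked=D H I
Mark C: refs=I B B, marked=C D H I
Mark J: refs=K K, marked=C D H I J
Mark B: refs=F null E, marked=B C D H I J
Mark K: refs=I J, marked=B C D H I J K
Mark F: refs=B D null, marked=B C D F H I J K
Mark E: refs=B D C, marked=B C D E F H I J K
Unmarked (collected): A G

Answer: 0 1 1 1 1 1 0 1 1 1 1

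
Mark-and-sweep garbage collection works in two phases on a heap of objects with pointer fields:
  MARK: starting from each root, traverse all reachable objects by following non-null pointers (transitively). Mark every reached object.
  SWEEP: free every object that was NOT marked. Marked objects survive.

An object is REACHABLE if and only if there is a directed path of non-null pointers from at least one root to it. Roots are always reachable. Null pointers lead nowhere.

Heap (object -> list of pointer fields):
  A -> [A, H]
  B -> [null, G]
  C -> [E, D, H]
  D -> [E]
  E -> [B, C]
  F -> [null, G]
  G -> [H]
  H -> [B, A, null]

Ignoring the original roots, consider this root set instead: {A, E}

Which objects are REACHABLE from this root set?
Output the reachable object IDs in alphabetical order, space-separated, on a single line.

Roots: A E
Mark A: refs=A H, marked=A
Mark E: refs=B C, marked=A E
Mark H: refs=B A null, marked=A E H
Mark B: refs=null G, marked=A B E H
Mark C: refs=E D H, marked=A B C E H
Mark G: refs=H, marked=A B C E G H
Mark D: refs=E, marked=A B C D E G H
Unmarked (collected): F

Answer: A B C D E G H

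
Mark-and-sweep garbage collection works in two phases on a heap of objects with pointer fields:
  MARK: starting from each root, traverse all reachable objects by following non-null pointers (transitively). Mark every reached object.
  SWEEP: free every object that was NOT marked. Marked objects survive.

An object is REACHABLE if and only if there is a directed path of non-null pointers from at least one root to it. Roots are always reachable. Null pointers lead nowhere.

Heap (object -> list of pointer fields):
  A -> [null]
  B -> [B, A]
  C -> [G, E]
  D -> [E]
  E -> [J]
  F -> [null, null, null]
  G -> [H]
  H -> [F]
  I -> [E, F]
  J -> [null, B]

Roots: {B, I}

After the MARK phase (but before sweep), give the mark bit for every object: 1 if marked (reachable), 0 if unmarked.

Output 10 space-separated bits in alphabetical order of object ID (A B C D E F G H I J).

Answer: 1 1 0 0 1 1 0 0 1 1

Derivation:
Roots: B I
Mark B: refs=B A, marked=B
Mark I: refs=E F, marked=B I
Mark A: refs=null, marked=A B I
Mark E: refs=J, marked=A B E I
Mark F: refs=null null null, marked=A B E F I
Mark J: refs=null B, marked=A B E F I J
Unmarked (collected): C D G H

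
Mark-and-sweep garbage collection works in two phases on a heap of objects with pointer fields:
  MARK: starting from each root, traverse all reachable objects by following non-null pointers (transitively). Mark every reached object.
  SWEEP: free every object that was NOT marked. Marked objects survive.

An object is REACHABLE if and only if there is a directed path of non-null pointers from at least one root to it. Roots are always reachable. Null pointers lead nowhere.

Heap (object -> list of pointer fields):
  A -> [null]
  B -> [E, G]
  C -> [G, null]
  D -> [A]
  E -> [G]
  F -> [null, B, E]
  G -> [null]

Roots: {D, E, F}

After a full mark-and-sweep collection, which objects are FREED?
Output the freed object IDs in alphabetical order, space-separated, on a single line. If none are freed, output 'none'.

Roots: D E F
Mark D: refs=A, marked=D
Mark E: refs=G, marked=D E
Mark F: refs=null B E, marked=D E F
Mark A: refs=null, marked=A D E F
Mark G: refs=null, marked=A D E F G
Mark B: refs=E G, marked=A B D E F G
Unmarked (collected): C

Answer: C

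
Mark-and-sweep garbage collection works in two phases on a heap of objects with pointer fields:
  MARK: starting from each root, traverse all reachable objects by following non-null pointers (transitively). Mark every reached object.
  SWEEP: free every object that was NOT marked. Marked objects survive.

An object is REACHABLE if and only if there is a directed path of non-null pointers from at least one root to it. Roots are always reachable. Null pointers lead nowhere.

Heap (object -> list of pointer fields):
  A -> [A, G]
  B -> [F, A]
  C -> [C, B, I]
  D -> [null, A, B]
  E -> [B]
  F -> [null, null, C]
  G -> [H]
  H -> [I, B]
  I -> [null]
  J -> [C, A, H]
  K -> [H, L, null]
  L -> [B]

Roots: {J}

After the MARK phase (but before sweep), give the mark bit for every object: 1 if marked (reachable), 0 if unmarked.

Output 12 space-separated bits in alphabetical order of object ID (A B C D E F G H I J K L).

Answer: 1 1 1 0 0 1 1 1 1 1 0 0

Derivation:
Roots: J
Mark J: refs=C A H, marked=J
Mark C: refs=C B I, marked=C J
Mark A: refs=A G, marked=A C J
Mark H: refs=I B, marked=A C H J
Mark B: refs=F A, marked=A B C H J
Mark I: refs=null, marked=A B C H I J
Mark G: refs=H, marked=A B C G H I J
Mark F: refs=null null C, marked=A B C F G H I J
Unmarked (collected): D E K L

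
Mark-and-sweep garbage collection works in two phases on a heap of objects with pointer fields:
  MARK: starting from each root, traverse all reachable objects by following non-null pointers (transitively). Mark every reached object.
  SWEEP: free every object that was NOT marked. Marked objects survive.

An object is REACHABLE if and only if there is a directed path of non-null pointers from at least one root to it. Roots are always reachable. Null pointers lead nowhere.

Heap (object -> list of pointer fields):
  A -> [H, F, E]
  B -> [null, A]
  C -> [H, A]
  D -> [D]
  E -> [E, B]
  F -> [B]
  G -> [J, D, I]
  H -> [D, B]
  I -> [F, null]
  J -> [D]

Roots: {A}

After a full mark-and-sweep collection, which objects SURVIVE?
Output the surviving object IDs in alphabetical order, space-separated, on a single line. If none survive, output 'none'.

Answer: A B D E F H

Derivation:
Roots: A
Mark A: refs=H F E, marked=A
Mark H: refs=D B, marked=A H
Mark F: refs=B, marked=A F H
Mark E: refs=E B, marked=A E F H
Mark D: refs=D, marked=A D E F H
Mark B: refs=null A, marked=A B D E F H
Unmarked (collected): C G I J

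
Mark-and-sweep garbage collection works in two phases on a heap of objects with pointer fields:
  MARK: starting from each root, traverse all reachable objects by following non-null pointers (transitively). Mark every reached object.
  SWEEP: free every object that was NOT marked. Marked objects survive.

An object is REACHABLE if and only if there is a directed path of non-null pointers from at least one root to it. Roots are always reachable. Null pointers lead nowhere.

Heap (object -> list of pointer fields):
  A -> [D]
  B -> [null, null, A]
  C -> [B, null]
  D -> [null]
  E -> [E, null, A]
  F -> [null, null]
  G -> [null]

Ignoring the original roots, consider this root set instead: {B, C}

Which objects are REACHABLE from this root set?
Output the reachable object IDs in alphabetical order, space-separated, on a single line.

Roots: B C
Mark B: refs=null null A, marked=B
Mark C: refs=B null, marked=B C
Mark A: refs=D, marked=A B C
Mark D: refs=null, marked=A B C D
Unmarked (collected): E F G

Answer: A B C D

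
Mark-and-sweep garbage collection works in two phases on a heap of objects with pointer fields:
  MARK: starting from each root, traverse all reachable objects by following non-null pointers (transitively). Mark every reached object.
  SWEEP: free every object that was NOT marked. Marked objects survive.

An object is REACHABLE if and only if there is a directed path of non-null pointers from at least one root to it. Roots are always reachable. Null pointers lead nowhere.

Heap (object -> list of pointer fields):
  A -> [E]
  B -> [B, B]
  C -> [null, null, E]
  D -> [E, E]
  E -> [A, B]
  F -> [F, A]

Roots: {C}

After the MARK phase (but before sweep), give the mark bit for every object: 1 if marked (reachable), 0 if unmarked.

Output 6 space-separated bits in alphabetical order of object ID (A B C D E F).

Roots: C
Mark C: refs=null null E, marked=C
Mark E: refs=A B, marked=C E
Mark A: refs=E, marked=A C E
Mark B: refs=B B, marked=A B C E
Unmarked (collected): D F

Answer: 1 1 1 0 1 0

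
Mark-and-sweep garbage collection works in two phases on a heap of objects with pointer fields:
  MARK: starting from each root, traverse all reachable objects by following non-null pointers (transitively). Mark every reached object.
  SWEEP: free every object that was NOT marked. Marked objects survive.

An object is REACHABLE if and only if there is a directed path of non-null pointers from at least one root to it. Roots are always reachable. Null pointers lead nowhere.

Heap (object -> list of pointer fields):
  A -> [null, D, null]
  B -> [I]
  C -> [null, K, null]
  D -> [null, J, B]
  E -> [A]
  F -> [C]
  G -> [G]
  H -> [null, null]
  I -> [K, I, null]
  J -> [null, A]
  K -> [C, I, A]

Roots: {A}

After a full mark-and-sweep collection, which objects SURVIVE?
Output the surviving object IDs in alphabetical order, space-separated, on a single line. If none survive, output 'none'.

Roots: A
Mark A: refs=null D null, marked=A
Mark D: refs=null J B, marked=A D
Mark J: refs=null A, marked=A D J
Mark B: refs=I, marked=A B D J
Mark I: refs=K I null, marked=A B D I J
Mark K: refs=C I A, marked=A B D I J K
Mark C: refs=null K null, marked=A B C D I J K
Unmarked (collected): E F G H

Answer: A B C D I J K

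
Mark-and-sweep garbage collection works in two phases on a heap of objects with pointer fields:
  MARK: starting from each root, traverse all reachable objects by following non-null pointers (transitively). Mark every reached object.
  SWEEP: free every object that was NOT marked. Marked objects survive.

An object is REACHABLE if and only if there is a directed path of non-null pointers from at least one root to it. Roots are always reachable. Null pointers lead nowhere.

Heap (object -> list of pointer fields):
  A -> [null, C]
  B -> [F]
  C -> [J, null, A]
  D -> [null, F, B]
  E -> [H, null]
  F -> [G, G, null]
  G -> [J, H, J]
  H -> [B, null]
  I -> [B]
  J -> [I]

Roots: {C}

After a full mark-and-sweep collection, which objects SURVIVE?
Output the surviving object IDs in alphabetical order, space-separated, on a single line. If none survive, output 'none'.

Answer: A B C F G H I J

Derivation:
Roots: C
Mark C: refs=J null A, marked=C
Mark J: refs=I, marked=C J
Mark A: refs=null C, marked=A C J
Mark I: refs=B, marked=A C I J
Mark B: refs=F, marked=A B C I J
Mark F: refs=G G null, marked=A B C F I J
Mark G: refs=J H J, marked=A B C F G I J
Mark H: refs=B null, marked=A B C F G H I J
Unmarked (collected): D E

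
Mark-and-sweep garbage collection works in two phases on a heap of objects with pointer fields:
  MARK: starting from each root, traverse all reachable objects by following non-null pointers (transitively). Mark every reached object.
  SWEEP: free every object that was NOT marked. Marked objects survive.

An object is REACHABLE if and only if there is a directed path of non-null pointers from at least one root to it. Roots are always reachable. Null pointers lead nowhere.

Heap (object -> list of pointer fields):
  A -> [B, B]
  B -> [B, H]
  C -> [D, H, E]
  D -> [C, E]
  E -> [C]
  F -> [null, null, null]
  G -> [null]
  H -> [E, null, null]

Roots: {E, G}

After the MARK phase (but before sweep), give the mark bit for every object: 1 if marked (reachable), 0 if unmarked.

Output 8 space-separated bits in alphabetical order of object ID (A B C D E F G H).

Answer: 0 0 1 1 1 0 1 1

Derivation:
Roots: E G
Mark E: refs=C, marked=E
Mark G: refs=null, marked=E G
Mark C: refs=D H E, marked=C E G
Mark D: refs=C E, marked=C D E G
Mark H: refs=E null null, marked=C D E G H
Unmarked (collected): A B F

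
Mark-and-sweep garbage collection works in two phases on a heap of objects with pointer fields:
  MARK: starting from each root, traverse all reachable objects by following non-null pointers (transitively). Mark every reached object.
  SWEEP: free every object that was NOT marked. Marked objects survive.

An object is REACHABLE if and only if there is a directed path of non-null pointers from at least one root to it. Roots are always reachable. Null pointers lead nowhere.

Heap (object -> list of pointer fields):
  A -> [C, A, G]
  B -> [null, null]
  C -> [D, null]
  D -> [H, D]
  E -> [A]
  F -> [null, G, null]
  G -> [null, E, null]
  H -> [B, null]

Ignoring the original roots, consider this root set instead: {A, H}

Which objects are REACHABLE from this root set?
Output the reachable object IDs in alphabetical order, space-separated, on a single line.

Roots: A H
Mark A: refs=C A G, marked=A
Mark H: refs=B null, marked=A H
Mark C: refs=D null, marked=A C H
Mark G: refs=null E null, marked=A C G H
Mark B: refs=null null, marked=A B C G H
Mark D: refs=H D, marked=A B C D G H
Mark E: refs=A, marked=A B C D E G H
Unmarked (collected): F

Answer: A B C D E G H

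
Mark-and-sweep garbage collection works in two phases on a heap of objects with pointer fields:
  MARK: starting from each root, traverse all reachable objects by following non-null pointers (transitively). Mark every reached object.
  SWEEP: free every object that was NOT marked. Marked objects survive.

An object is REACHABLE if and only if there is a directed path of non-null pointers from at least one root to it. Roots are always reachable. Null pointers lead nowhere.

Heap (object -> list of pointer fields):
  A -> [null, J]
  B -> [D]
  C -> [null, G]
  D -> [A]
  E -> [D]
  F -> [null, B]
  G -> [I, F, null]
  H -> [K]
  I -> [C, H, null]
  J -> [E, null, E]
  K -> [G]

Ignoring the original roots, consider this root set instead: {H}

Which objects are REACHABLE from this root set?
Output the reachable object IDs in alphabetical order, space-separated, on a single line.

Roots: H
Mark H: refs=K, marked=H
Mark K: refs=G, marked=H K
Mark G: refs=I F null, marked=G H K
Mark I: refs=C H null, marked=G H I K
Mark F: refs=null B, marked=F G H I K
Mark C: refs=null G, marked=C F G H I K
Mark B: refs=D, marked=B C F G H I K
Mark D: refs=A, marked=B C D F G H I K
Mark A: refs=null J, marked=A B C D F G H I K
Mark J: refs=E null E, marked=A B C D F G H I J K
Mark E: refs=D, marked=A B C D E F G H I J K
Unmarked (collected): (none)

Answer: A B C D E F G H I J K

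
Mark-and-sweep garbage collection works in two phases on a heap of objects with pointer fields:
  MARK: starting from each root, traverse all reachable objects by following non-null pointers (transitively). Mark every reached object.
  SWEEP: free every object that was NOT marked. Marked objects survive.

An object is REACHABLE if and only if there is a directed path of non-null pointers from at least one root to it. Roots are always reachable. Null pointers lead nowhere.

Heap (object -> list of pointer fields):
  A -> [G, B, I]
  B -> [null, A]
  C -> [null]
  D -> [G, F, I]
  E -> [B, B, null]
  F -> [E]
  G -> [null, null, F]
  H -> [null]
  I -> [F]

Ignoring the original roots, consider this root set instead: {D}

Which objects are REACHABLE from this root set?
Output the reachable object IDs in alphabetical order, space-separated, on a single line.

Roots: D
Mark D: refs=G F I, marked=D
Mark G: refs=null null F, marked=D G
Mark F: refs=E, marked=D F G
Mark I: refs=F, marked=D F G I
Mark E: refs=B B null, marked=D E F G I
Mark B: refs=null A, marked=B D E F G I
Mark A: refs=G B I, marked=A B D E F G I
Unmarked (collected): C H

Answer: A B D E F G I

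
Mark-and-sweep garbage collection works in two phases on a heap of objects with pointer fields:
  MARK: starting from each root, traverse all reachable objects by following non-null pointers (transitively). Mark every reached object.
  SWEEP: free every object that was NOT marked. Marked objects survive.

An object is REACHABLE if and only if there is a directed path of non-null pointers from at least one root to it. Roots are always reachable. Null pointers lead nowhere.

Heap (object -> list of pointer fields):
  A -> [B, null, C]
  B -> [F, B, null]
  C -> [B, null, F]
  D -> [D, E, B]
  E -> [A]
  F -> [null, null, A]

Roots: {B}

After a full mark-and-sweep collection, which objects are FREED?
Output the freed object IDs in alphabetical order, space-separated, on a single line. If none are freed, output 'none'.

Answer: D E

Derivation:
Roots: B
Mark B: refs=F B null, marked=B
Mark F: refs=null null A, marked=B F
Mark A: refs=B null C, marked=A B F
Mark C: refs=B null F, marked=A B C F
Unmarked (collected): D E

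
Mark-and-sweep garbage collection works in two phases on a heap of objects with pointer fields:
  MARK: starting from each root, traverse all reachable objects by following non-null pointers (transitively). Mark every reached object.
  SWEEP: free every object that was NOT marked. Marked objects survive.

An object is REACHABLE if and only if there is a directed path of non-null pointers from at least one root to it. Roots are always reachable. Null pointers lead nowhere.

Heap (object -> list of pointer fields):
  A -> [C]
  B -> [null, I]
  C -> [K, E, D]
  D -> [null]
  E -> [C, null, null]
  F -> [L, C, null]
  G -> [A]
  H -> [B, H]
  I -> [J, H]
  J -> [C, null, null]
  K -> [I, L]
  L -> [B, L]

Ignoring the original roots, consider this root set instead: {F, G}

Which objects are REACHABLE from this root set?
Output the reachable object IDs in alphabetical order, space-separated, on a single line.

Roots: F G
Mark F: refs=L C null, marked=F
Mark G: refs=A, marked=F G
Mark L: refs=B L, marked=F G L
Mark C: refs=K E D, marked=C F G L
Mark A: refs=C, marked=A C F G L
Mark B: refs=null I, marked=A B C F G L
Mark K: refs=I L, marked=A B C F G K L
Mark E: refs=C null null, marked=A B C E F G K L
Mark D: refs=null, marked=A B C D E F G K L
Mark I: refs=J H, marked=A B C D E F G I K L
Mark J: refs=C null null, marked=A B C D E F G I J K L
Mark H: refs=B H, marked=A B C D E F G H I J K L
Unmarked (collected): (none)

Answer: A B C D E F G H I J K L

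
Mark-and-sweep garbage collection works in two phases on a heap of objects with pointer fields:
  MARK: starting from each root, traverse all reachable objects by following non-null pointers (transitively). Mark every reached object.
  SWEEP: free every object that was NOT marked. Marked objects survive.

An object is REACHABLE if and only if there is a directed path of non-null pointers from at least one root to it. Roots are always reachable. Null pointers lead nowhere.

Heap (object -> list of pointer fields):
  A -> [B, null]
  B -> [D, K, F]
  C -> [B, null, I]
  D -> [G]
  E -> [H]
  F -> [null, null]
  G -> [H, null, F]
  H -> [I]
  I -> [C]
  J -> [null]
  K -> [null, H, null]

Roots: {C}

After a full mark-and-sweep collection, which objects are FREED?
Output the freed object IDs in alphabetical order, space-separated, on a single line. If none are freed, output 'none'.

Answer: A E J

Derivation:
Roots: C
Mark C: refs=B null I, marked=C
Mark B: refs=D K F, marked=B C
Mark I: refs=C, marked=B C I
Mark D: refs=G, marked=B C D I
Mark K: refs=null H null, marked=B C D I K
Mark F: refs=null null, marked=B C D F I K
Mark G: refs=H null F, marked=B C D F G I K
Mark H: refs=I, marked=B C D F G H I K
Unmarked (collected): A E J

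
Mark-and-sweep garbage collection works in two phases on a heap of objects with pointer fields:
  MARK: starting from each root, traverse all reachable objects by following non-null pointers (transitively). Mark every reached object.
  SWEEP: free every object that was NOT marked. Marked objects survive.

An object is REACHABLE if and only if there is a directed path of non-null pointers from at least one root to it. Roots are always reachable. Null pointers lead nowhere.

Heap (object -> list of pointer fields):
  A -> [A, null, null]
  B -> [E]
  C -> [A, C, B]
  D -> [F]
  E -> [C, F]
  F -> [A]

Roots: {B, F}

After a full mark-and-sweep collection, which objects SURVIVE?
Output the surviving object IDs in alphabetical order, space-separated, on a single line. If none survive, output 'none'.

Roots: B F
Mark B: refs=E, marked=B
Mark F: refs=A, marked=B F
Mark E: refs=C F, marked=B E F
Mark A: refs=A null null, marked=A B E F
Mark C: refs=A C B, marked=A B C E F
Unmarked (collected): D

Answer: A B C E F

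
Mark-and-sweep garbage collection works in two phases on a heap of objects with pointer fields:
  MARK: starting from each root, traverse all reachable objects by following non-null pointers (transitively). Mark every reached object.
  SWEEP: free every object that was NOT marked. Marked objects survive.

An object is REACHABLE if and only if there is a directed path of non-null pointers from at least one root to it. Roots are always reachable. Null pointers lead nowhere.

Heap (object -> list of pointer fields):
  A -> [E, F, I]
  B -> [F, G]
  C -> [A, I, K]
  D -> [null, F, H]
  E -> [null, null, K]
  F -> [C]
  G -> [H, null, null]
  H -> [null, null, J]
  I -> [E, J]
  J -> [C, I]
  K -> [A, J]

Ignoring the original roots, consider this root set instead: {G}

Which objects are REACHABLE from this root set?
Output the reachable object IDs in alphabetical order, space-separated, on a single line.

Answer: A C E F G H I J K

Derivation:
Roots: G
Mark G: refs=H null null, marked=G
Mark H: refs=null null J, marked=G H
Mark J: refs=C I, marked=G H J
Mark C: refs=A I K, marked=C G H J
Mark I: refs=E J, marked=C G H I J
Mark A: refs=E F I, marked=A C G H I J
Mark K: refs=A J, marked=A C G H I J K
Mark E: refs=null null K, marked=A C E G H I J K
Mark F: refs=C, marked=A C E F G H I J K
Unmarked (collected): B D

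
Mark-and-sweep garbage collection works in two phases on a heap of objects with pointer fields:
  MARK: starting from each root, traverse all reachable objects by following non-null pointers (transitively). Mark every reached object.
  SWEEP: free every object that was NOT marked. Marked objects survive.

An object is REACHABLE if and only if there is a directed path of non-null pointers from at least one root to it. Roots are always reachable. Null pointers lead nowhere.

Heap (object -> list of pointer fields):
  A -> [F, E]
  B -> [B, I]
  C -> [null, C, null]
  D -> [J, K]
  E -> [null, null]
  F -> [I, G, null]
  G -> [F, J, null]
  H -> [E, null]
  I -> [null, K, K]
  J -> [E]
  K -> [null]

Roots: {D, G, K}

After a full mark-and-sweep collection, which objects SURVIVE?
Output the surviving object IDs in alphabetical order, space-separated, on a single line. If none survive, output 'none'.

Answer: D E F G I J K

Derivation:
Roots: D G K
Mark D: refs=J K, marked=D
Mark G: refs=F J null, marked=D G
Mark K: refs=null, marked=D G K
Mark J: refs=E, marked=D G J K
Mark F: refs=I G null, marked=D F G J K
Mark E: refs=null null, marked=D E F G J K
Mark I: refs=null K K, marked=D E F G I J K
Unmarked (collected): A B C H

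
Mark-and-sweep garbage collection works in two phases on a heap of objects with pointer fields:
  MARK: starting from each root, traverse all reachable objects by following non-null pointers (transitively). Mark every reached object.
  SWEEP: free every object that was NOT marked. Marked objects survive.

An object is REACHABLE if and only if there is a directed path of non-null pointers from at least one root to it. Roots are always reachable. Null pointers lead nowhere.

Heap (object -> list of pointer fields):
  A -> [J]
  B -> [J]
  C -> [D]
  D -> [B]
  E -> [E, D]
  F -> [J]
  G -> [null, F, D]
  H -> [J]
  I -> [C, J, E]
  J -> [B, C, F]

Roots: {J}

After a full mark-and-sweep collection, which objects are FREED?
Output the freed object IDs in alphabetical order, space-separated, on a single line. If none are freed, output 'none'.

Roots: J
Mark J: refs=B C F, marked=J
Mark B: refs=J, marked=B J
Mark C: refs=D, marked=B C J
Mark F: refs=J, marked=B C F J
Mark D: refs=B, marked=B C D F J
Unmarked (collected): A E G H I

Answer: A E G H I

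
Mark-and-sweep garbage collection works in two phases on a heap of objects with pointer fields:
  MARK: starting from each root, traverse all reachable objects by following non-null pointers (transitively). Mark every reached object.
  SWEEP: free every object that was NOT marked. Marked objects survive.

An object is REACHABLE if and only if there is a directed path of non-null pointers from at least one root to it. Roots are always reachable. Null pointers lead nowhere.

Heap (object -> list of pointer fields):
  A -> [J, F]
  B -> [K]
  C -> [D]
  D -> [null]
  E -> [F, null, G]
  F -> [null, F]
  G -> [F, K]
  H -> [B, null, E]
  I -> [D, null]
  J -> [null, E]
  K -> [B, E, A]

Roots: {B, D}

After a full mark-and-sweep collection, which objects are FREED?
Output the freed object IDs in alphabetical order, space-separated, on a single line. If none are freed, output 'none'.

Roots: B D
Mark B: refs=K, marked=B
Mark D: refs=null, marked=B D
Mark K: refs=B E A, marked=B D K
Mark E: refs=F null G, marked=B D E K
Mark A: refs=J F, marked=A B D E K
Mark F: refs=null F, marked=A B D E F K
Mark G: refs=F K, marked=A B D E F G K
Mark J: refs=null E, marked=A B D E F G J K
Unmarked (collected): C H I

Answer: C H I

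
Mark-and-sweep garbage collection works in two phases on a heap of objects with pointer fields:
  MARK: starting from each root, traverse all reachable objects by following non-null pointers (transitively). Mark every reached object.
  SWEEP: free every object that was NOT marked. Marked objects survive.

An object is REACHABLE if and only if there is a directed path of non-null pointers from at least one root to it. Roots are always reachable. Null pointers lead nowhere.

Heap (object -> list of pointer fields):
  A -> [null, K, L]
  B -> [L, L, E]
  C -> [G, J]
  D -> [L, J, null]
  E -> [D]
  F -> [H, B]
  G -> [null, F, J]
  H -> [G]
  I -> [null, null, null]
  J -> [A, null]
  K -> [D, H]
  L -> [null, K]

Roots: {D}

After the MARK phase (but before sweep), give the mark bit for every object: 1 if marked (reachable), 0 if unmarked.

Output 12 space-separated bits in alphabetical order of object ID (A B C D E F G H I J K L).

Answer: 1 1 0 1 1 1 1 1 0 1 1 1

Derivation:
Roots: D
Mark D: refs=L J null, marked=D
Mark L: refs=null K, marked=D L
Mark J: refs=A null, marked=D J L
Mark K: refs=D H, marked=D J K L
Mark A: refs=null K L, marked=A D J K L
Mark H: refs=G, marked=A D H J K L
Mark G: refs=null F J, marked=A D G H J K L
Mark F: refs=H B, marked=A D F G H J K L
Mark B: refs=L L E, marked=A B D F G H J K L
Mark E: refs=D, marked=A B D E F G H J K L
Unmarked (collected): C I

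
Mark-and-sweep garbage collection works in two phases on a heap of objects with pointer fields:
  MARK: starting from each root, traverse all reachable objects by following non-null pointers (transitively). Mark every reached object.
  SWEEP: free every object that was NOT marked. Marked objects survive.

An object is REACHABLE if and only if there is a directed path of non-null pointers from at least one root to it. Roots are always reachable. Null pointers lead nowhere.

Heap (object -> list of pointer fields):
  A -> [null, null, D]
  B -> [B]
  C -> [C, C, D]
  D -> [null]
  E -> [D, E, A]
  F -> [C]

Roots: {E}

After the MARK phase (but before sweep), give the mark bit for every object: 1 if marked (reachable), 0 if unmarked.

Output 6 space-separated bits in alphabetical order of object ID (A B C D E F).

Roots: E
Mark E: refs=D E A, marked=E
Mark D: refs=null, marked=D E
Mark A: refs=null null D, marked=A D E
Unmarked (collected): B C F

Answer: 1 0 0 1 1 0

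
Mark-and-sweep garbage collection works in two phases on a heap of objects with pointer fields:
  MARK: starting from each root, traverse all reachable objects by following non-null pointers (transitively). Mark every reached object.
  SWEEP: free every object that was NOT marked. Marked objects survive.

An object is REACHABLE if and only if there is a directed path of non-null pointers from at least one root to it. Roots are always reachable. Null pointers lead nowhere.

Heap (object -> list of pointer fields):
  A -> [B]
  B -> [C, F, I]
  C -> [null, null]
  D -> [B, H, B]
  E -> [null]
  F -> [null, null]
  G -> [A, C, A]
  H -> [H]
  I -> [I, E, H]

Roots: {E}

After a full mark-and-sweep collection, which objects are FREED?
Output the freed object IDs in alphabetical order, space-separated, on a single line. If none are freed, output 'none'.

Answer: A B C D F G H I

Derivation:
Roots: E
Mark E: refs=null, marked=E
Unmarked (collected): A B C D F G H I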